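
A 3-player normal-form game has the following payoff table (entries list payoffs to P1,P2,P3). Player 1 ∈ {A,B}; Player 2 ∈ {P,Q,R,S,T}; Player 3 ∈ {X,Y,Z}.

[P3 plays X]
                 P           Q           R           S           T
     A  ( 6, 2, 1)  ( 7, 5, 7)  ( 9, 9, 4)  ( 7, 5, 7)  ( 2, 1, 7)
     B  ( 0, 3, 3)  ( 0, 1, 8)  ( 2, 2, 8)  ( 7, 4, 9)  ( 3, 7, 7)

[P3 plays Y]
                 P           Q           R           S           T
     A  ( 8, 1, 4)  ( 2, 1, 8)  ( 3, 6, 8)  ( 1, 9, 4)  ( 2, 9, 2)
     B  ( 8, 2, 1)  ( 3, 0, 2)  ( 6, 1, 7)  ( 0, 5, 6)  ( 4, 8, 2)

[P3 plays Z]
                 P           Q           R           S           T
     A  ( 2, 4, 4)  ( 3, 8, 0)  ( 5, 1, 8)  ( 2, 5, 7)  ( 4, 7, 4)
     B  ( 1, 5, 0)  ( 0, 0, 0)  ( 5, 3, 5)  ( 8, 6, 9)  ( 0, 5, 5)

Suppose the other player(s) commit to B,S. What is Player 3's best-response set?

argmax u_3 = {X,Z}

u_3(X vs B,S) = 9
u_3(Y vs B,S) = 6
u_3(Z vs B,S) = 9
max payoff 9 at {X,Z}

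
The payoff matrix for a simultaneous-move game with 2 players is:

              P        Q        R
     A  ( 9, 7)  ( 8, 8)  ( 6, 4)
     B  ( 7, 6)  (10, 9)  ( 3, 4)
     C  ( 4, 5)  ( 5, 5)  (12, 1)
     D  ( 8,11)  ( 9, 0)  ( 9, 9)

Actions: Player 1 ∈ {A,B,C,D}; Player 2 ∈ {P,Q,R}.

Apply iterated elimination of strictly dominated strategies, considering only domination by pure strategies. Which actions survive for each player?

P2 drop R (P beats it: A:7>4 B:6>4 C:5>1 D:11>9)
P1 drop C (A beats it: P:9>4 Q:8>5)
P1→{A,B,D} P2→{P,Q}

Remaining: P1:{A,B,D} P2:{P,Q}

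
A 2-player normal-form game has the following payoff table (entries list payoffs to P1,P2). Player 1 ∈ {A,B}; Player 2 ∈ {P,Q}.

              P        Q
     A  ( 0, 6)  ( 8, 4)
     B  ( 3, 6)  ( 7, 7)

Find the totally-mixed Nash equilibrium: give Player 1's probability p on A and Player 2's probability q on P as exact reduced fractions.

P1 mixes 1/3 on A; P2 mixes 1/4 on P

P1 indiff ⇒ q·0+(1-q)·8 = q·3+(1-q)·7 ⇒ q(-3) = (1-q)(-1) ⇒ q = 1/4
P2 indiff ⇒ p·6+(1-p)·6 = p·4+(1-p)·7 ⇒ p(2) = (1-p)(1) ⇒ p = 1/3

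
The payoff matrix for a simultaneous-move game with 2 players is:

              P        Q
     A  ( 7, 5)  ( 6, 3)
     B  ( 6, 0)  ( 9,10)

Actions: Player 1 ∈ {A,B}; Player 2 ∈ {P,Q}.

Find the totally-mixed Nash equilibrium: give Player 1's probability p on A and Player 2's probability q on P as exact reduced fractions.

(p,q) = (5/6, 3/4)

P1 indiff ⇒ q·7+(1-q)·6 = q·6+(1-q)·9 ⇒ q(1) = (1-q)(3) ⇒ q = 3/4
P2 indiff ⇒ p·5+(1-p)·0 = p·3+(1-p)·10 ⇒ p(2) = (1-p)(10) ⇒ p = 5/6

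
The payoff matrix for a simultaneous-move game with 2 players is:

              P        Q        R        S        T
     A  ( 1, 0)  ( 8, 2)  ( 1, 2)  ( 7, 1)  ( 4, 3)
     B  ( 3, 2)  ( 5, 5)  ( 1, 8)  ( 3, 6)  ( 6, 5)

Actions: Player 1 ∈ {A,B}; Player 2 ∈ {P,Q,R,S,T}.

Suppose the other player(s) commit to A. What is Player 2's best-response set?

BR_2 = {T}

u_2(P vs A) = 0
u_2(Q vs A) = 2
u_2(R vs A) = 2
u_2(S vs A) = 1
u_2(T vs A) = 3
max payoff 3 at {T}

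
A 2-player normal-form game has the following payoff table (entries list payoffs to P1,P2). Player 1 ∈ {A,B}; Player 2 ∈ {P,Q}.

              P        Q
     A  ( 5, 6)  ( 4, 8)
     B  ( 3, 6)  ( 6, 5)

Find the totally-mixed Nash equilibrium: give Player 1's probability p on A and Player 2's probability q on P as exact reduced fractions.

p=1/3, q=1/2

P1 indiff ⇒ q·5+(1-q)·4 = q·3+(1-q)·6 ⇒ q(2) = (1-q)(2) ⇒ q = 1/2
P2 indiff ⇒ p·6+(1-p)·6 = p·8+(1-p)·5 ⇒ p(-2) = (1-p)(-1) ⇒ p = 1/3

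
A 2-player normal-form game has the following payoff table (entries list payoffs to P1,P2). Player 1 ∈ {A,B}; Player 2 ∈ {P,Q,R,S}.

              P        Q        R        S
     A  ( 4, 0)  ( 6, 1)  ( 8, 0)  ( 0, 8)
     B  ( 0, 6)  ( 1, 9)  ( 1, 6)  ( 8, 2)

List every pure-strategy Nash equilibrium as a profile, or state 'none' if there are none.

(A,P): not NE [P2→S gives 8>0]
(A,Q): not NE [P2→S gives 8>1]
(A,R): not NE [P2→S gives 8>0]
(A,S): not NE [P1→B gives 8>0]
(B,P): not NE [P1→A gives 4>0; P2→Q gives 9>6]
(B,Q): not NE [P1→A gives 6>1]
(B,R): not NE [P1→A gives 8>1; P2→Q gives 9>6]
(B,S): not NE [P2→Q gives 9>2]

PSNE: ∅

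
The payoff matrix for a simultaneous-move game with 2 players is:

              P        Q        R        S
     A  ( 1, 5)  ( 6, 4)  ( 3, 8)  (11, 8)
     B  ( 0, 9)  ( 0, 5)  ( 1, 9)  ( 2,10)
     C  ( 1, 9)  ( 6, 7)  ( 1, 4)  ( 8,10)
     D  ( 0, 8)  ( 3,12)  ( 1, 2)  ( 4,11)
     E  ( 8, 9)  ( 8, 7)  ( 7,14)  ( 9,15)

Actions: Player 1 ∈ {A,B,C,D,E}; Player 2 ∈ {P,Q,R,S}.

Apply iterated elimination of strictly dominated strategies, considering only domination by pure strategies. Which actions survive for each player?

P1 drop B (A beats it: P:1>0 Q:6>0 R:3>1 S:11>2)
P1 drop C (E beats it: P:8>1 Q:8>6 R:7>1 S:9>8)
P1 drop D (A beats it: P:1>0 Q:6>3 R:3>1 S:11>4)
P2 drop P (R beats it: A:8>5 E:14>9)
P2 drop Q (R beats it: A:8>4 E:14>7)
P1→{A,E} P2→{R,S}

IESDS → P1:{A,E} P2:{R,S}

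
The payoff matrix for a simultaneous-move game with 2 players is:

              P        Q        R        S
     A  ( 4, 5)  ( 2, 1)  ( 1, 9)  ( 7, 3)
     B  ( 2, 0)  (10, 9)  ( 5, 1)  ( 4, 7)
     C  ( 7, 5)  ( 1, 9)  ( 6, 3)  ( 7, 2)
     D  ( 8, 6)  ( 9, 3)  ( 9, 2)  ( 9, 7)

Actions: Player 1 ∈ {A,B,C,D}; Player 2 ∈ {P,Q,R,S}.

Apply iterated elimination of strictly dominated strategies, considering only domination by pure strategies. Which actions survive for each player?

IESDS → P1:{B,D} P2:{Q,S}

P1 drop A (D beats it: P:8>4 Q:9>2 R:9>1 S:9>7)
P1 drop C (D beats it: P:8>7 Q:9>1 R:9>6 S:9>7)
P2 drop P (S beats it: B:7>0 D:7>6)
P2 drop R (Q beats it: B:9>1 D:3>2)
P1→{B,D} P2→{Q,S}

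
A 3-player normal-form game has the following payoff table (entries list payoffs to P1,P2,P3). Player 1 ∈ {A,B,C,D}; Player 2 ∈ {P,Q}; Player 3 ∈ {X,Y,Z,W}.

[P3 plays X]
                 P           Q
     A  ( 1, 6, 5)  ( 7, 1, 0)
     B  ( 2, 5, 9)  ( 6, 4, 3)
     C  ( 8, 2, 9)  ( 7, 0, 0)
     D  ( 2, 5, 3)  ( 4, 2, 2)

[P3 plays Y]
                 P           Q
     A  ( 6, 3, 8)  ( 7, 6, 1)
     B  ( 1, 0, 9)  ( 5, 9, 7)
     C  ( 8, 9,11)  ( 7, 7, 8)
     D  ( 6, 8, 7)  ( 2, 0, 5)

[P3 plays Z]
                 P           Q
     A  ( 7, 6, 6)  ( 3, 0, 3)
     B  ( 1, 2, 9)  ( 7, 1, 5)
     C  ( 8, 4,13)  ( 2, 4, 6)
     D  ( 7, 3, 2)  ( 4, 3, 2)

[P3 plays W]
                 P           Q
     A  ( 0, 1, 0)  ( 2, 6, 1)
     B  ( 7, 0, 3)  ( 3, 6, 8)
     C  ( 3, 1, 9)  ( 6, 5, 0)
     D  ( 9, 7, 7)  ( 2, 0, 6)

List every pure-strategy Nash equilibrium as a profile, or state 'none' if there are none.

(A,P,X): not NE [P1→C gives 8>1; P3→Y gives 8>5]
(A,P,Y): not NE [P1→C gives 8>6; P2→Q gives 6>3]
(A,P,Z): not NE [P1→C gives 8>7; P3→Y gives 8>6]
(A,P,W): not NE [P1→D gives 9>0; P2→Q gives 6>1; P3→Y gives 8>0]
(A,Q,X): not NE [P2→P gives 6>1; P3→Z gives 3>0]
(A,Q,Y): not NE [P3→Z gives 3>1]
(A,Q,Z): not NE [P1→B gives 7>3; P2→P gives 6>0]
(A,Q,W): not NE [P1→C gives 6>2; P3→Z gives 3>1]
(B,P,X): not NE [P1→C gives 8>2]
(B,P,Y): not NE [P1→C gives 8>1; P2→Q gives 9>0]
(B,P,Z): not NE [P1→C gives 8>1]
(B,P,W): not NE [P1→D gives 9>7; P2→Q gives 6>0; P3→Z gives 9>3]
(B,Q,X): not NE [P1→C gives 7>6; P2→P gives 5>4; P3→W gives 8>3]
(B,Q,Y): not NE [P1→C gives 7>5; P3→W gives 8>7]
(B,Q,Z): not NE [P2→P gives 2>1; P3→W gives 8>5]
(B,Q,W): not NE [P1→C gives 6>3]
(C,P,X): not NE [P3→Z gives 13>9]
(C,P,Y): not NE [P3→Z gives 13>11]
(C,P,Z): NE
(C,P,W): not NE [P1→D gives 9>3; P2→Q gives 5>1; P3→Z gives 13>9]
(C,Q,X): not NE [P2→P gives 2>0; P3→Y gives 8>0]
(C,Q,Y): not NE [P2→P gives 9>7]
(C,Q,Z): not NE [P1→B gives 7>2; P3→Y gives 8>6]
(C,Q,W): not NE [P3→Y gives 8>0]
(D,P,X): not NE [P1→C gives 8>2; P3→W gives 7>3]
(D,P,Y): not NE [P1→C gives 8>6]
(D,P,Z): not NE [P1→C gives 8>7; P3→W gives 7>2]
(D,P,W): NE
(D,Q,X): not NE [P1→C gives 7>4; P2→P gives 5>2; P3→W gives 6>2]
(D,Q,Y): not NE [P1→C gives 7>2; P2→P gives 8>0; P3→W gives 6>5]
(D,Q,Z): not NE [P1→B gives 7>4; P3→W gives 6>2]
(D,Q,W): not NE [P1→C gives 6>2; P2→P gives 7>0]

PSNE = {(C,P,Z), (D,P,W)}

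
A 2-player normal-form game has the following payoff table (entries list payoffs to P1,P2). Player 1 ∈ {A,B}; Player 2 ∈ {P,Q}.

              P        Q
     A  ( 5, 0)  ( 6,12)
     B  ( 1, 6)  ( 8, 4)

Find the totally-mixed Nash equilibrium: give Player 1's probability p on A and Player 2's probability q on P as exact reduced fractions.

P1 indiff ⇒ q·5+(1-q)·6 = q·1+(1-q)·8 ⇒ q(4) = (1-q)(2) ⇒ q = 1/3
P2 indiff ⇒ p·0+(1-p)·6 = p·12+(1-p)·4 ⇒ p(-12) = (1-p)(-2) ⇒ p = 1/7

(p,q) = (1/7, 1/3)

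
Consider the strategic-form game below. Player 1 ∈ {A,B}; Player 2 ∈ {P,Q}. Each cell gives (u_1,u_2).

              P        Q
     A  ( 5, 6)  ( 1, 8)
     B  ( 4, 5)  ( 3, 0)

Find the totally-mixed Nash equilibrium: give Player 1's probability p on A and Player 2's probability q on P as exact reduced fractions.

P1 indiff ⇒ q·5+(1-q)·1 = q·4+(1-q)·3 ⇒ q(1) = (1-q)(2) ⇒ q = 2/3
P2 indiff ⇒ p·6+(1-p)·5 = p·8+(1-p)·0 ⇒ p(-2) = (1-p)(-5) ⇒ p = 5/7

(p,q) = (5/7, 2/3)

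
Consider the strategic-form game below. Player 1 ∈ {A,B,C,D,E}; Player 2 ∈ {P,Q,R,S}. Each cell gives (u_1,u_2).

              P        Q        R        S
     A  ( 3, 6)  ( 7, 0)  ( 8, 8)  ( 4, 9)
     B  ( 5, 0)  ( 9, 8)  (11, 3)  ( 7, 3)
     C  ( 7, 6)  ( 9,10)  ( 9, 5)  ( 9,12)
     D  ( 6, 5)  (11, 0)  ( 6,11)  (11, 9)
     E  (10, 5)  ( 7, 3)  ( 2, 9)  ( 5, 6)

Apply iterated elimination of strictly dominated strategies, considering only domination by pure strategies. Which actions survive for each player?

IESDS → P1:{B,C,D} P2:{Q,R,S}

P1 drop A (B beats it: P:5>3 Q:9>7 R:11>8 S:7>4)
P2 drop P (S beats it: B:3>0 C:12>6 D:9>5 E:6>5)
P1 drop E (B beats it: Q:9>7 R:11>2 S:7>5)
P1→{B,C,D} P2→{Q,R,S}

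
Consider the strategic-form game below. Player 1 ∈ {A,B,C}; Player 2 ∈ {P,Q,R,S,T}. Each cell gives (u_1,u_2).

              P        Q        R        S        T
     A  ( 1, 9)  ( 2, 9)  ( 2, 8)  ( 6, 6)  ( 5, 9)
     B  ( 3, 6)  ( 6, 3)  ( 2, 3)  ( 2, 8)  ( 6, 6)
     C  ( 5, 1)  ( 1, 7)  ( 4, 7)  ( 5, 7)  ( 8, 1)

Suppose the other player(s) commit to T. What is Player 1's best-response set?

BR_1 = {C}

u_1(A vs T) = 5
u_1(B vs T) = 6
u_1(C vs T) = 8
max payoff 8 at {C}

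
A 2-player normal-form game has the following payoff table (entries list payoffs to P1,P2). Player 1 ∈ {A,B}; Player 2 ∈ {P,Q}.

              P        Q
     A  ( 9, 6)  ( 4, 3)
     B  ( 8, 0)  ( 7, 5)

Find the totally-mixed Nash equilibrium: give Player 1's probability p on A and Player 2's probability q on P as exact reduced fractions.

P1 indiff ⇒ q·9+(1-q)·4 = q·8+(1-q)·7 ⇒ q(1) = (1-q)(3) ⇒ q = 3/4
P2 indiff ⇒ p·6+(1-p)·0 = p·3+(1-p)·5 ⇒ p(3) = (1-p)(5) ⇒ p = 5/8

P1 mixes 5/8 on A; P2 mixes 3/4 on P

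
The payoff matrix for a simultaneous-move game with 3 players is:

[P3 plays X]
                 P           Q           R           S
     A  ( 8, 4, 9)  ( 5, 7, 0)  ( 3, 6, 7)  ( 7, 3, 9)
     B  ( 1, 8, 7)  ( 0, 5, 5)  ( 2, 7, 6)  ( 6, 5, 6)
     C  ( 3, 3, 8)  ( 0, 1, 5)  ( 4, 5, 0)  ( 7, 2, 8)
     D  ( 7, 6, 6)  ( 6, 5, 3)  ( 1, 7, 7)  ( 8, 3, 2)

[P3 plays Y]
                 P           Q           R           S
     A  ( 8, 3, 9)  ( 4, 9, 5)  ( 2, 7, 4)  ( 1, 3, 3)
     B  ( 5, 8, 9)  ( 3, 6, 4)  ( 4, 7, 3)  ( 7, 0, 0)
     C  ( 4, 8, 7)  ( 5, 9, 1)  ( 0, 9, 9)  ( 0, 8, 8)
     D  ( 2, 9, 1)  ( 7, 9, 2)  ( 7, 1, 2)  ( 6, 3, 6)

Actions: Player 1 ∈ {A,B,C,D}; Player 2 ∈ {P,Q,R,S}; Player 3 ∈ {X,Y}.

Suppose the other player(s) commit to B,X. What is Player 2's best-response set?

argmax u_2 = {P}

u_2(P vs B,X) = 8
u_2(Q vs B,X) = 5
u_2(R vs B,X) = 7
u_2(S vs B,X) = 5
max payoff 8 at {P}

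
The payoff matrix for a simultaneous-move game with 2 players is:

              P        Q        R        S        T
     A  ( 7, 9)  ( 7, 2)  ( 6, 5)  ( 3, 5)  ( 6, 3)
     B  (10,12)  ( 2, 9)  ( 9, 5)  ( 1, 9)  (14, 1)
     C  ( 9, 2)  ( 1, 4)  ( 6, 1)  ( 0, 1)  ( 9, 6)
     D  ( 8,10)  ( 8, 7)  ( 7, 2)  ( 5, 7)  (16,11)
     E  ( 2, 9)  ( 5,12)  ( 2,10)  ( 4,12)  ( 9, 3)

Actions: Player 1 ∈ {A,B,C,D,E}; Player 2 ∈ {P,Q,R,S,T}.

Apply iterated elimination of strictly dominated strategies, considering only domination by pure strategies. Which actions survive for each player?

P1 drop A (D beats it: P:8>7 Q:8>7 R:7>6 S:5>3 T:16>6)
P1 drop C (B beats it: P:10>9 Q:2>1 R:9>6 S:1>0 T:14>9)
P1 drop E (D beats it: P:8>2 Q:8>5 R:7>2 S:5>4 T:16>9)
P2 drop Q (P beats it: B:12>9 D:10>7)
P2 drop R (P beats it: B:12>5 D:10>2)
P2 drop S (P beats it: B:12>9 D:10>7)
P1→{B,D} P2→{P,T}

IESDS → P1:{B,D} P2:{P,T}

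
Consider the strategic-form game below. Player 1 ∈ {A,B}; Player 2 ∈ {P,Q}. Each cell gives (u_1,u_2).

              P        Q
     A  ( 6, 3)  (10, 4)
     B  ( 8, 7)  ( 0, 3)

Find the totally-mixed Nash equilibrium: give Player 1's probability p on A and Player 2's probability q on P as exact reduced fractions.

(p,q) = (4/5, 5/6)

P1 indiff ⇒ q·6+(1-q)·10 = q·8+(1-q)·0 ⇒ q(-2) = (1-q)(-10) ⇒ q = 5/6
P2 indiff ⇒ p·3+(1-p)·7 = p·4+(1-p)·3 ⇒ p(-1) = (1-p)(-4) ⇒ p = 4/5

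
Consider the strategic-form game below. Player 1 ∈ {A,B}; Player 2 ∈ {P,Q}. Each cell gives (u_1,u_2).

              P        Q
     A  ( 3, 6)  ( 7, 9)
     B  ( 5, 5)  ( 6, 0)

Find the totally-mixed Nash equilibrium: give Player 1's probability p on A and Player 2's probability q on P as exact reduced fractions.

P1 indiff ⇒ q·3+(1-q)·7 = q·5+(1-q)·6 ⇒ q(-2) = (1-q)(-1) ⇒ q = 1/3
P2 indiff ⇒ p·6+(1-p)·5 = p·9+(1-p)·0 ⇒ p(-3) = (1-p)(-5) ⇒ p = 5/8

P1 mixes 5/8 on A; P2 mixes 1/3 on P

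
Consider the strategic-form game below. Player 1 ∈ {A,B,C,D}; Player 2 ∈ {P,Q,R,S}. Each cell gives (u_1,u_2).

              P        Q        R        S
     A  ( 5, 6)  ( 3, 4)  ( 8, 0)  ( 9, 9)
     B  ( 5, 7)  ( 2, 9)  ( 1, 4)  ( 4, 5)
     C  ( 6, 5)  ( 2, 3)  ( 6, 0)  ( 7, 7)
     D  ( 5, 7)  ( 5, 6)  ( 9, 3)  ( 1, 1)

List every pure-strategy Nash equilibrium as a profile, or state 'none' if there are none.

(A,P): not NE [P1→C gives 6>5; P2→S gives 9>6]
(A,Q): not NE [P1→D gives 5>3; P2→S gives 9>4]
(A,R): not NE [P1→D gives 9>8; P2→S gives 9>0]
(A,S): NE
(B,P): not NE [P1→C gives 6>5; P2→Q gives 9>7]
(B,Q): not NE [P1→D gives 5>2]
(B,R): not NE [P1→D gives 9>1; P2→Q gives 9>4]
(B,S): not NE [P1→A gives 9>4; P2→Q gives 9>5]
(C,P): not NE [P2→S gives 7>5]
(C,Q): not NE [P1→D gives 5>2; P2→S gives 7>3]
(C,R): not NE [P1→D gives 9>6; P2→S gives 7>0]
(C,S): not NE [P1→A gives 9>7]
(D,P): not NE [P1→C gives 6>5]
(D,Q): not NE [P2→P gives 7>6]
(D,R): not NE [P2→P gives 7>3]
(D,S): not NE [P1→A gives 9>1; P2→P gives 7>1]

Nash profiles: (A,S)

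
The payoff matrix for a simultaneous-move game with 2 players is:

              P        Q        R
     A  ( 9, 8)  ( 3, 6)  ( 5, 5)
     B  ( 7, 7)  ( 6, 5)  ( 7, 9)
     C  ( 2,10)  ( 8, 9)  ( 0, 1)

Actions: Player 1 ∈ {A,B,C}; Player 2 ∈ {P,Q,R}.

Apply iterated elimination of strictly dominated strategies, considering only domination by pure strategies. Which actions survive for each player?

IESDS → P1:{A,B} P2:{P,R}

P2 drop Q (P beats it: A:8>6 B:7>5 C:10>9)
P1 drop C (A beats it: P:9>2 R:5>0)
P1→{A,B} P2→{P,R}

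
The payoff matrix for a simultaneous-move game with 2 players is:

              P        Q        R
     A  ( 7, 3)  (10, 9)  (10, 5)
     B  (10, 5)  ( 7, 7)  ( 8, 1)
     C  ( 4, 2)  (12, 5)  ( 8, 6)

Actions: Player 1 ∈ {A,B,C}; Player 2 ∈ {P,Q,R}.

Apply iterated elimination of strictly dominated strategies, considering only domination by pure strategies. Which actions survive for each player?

IESDS → P1:{A,C} P2:{Q,R}

P2 drop P (Q beats it: A:9>3 B:7>5 C:5>2)
P1 drop B (A beats it: Q:10>7 R:10>8)
P1→{A,C} P2→{Q,R}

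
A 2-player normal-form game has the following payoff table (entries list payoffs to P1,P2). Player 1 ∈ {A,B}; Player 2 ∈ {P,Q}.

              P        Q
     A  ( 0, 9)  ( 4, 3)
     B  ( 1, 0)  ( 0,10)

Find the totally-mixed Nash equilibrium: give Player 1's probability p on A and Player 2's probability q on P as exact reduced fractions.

P1 indiff ⇒ q·0+(1-q)·4 = q·1+(1-q)·0 ⇒ q(-1) = (1-q)(-4) ⇒ q = 4/5
P2 indiff ⇒ p·9+(1-p)·0 = p·3+(1-p)·10 ⇒ p(6) = (1-p)(10) ⇒ p = 5/8

p=5/8, q=4/5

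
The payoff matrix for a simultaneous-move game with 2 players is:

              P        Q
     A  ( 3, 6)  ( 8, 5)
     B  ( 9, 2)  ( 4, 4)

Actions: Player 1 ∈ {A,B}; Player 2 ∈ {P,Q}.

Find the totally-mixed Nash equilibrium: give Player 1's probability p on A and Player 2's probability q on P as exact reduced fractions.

(p,q) = (2/3, 2/5)

P1 indiff ⇒ q·3+(1-q)·8 = q·9+(1-q)·4 ⇒ q(-6) = (1-q)(-4) ⇒ q = 2/5
P2 indiff ⇒ p·6+(1-p)·2 = p·5+(1-p)·4 ⇒ p(1) = (1-p)(2) ⇒ p = 2/3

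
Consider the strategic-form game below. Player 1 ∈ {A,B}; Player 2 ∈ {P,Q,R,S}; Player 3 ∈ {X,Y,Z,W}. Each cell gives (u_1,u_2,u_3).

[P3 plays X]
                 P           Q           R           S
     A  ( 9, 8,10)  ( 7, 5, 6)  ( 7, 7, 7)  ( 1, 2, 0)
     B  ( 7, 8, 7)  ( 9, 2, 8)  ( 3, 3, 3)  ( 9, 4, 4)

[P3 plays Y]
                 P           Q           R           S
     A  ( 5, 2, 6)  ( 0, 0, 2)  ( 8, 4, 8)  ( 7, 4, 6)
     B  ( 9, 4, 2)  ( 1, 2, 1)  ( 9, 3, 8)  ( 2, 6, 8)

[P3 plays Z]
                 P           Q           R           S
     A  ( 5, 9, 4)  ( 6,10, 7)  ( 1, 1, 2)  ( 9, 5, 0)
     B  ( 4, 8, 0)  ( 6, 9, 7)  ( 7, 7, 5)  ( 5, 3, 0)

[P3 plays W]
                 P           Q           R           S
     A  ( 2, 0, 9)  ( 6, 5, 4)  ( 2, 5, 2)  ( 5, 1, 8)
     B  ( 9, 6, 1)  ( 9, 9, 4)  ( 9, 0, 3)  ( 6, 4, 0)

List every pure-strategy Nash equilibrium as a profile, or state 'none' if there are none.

(A,P,X): NE
(A,P,Y): not NE [P1→B gives 9>5; P2→S gives 4>2; P3→X gives 10>6]
(A,P,Z): not NE [P2→Q gives 10>9; P3→X gives 10>4]
(A,P,W): not NE [P1→B gives 9>2; P2→R gives 5>0; P3→X gives 10>9]
(A,Q,X): not NE [P1→B gives 9>7; P2→P gives 8>5; P3→Z gives 7>6]
(A,Q,Y): not NE [P1→B gives 1>0; P2→S gives 4>0; P3→Z gives 7>2]
(A,Q,Z): NE
(A,Q,W): not NE [P1→B gives 9>6; P3→Z gives 7>4]
(A,R,X): not NE [P2→P gives 8>7; P3→Y gives 8>7]
(A,R,Y): not NE [P1→B gives 9>8]
(A,R,Z): not NE [P1→B gives 7>1; P2→Q gives 10>1; P3→Y gives 8>2]
(A,R,W): not NE [P1→B gives 9>2; P3→Y gives 8>2]
(A,S,X): not NE [P1→B gives 9>1; P2→P gives 8>2; P3→W gives 8>0]
(A,S,Y): not NE [P3→W gives 8>6]
(A,S,Z): not NE [P2→Q gives 10>5; P3→W gives 8>0]
(A,S,W): not NE [P1→B gives 6>5; P2→R gives 5>1]
(B,P,X): not NE [P1→A gives 9>7]
(B,P,Y): not NE [P2→S gives 6>4; P3→X gives 7>2]
(B,P,Z): not NE [P1→A gives 5>4; P2→Q gives 9>8; P3→X gives 7>0]
(B,P,W): not NE [P2→Q gives 9>6; P3→X gives 7>1]
(B,Q,X): not NE [P2→P gives 8>2]
(B,Q,Y): not NE [P2→S gives 6>2; P3→X gives 8>1]
(B,Q,Z): not NE [P3→X gives 8>7]
(B,Q,W): not NE [P3→X gives 8>4]
(B,R,X): not NE [P1→A gives 7>3; P2→P gives 8>3; P3→Y gives 8>3]
(B,R,Y): not NE [P2→S gives 6>3]
(B,R,Z): not NE [P2→Q gives 9>7; P3→Y gives 8>5]
(B,R,W): not NE [P2→Q gives 9>0; P3→Y gives 8>3]
(B,S,X): not NE [P2→P gives 8>4; P3→Y gives 8>4]
(B,S,Y): not NE [P1→A gives 7>2]
(B,S,Z): not NE [P1→A gives 9>5; P2→Q gives 9>3; P3→Y gives 8>0]
(B,S,W): not NE [P2→Q gives 9>4; P3→Y gives 8>0]

PSNE = {(A,P,X), (A,Q,Z)}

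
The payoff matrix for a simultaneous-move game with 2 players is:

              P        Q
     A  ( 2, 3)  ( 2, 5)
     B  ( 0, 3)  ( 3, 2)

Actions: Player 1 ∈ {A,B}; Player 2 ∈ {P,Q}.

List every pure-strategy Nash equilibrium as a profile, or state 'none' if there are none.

(A,P): not NE [P2→Q gives 5>3]
(A,Q): not NE [P1→B gives 3>2]
(B,P): not NE [P1→A gives 2>0]
(B,Q): not NE [P2→P gives 3>2]

Equilibria: none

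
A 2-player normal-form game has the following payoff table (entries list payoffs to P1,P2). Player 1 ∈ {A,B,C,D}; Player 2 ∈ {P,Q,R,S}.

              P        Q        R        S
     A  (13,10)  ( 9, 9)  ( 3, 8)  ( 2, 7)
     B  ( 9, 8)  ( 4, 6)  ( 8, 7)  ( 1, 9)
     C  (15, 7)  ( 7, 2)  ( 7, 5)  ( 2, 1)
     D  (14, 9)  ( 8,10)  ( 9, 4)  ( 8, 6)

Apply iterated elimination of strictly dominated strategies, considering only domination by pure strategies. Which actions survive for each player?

Remaining: P1:{A,C,D} P2:{P,Q}

P1 drop B (D beats it: P:14>9 Q:8>4 R:9>8 S:8>1)
P2 drop R (P beats it: A:10>8 C:7>5 D:9>4)
P2 drop S (P beats it: A:10>7 C:7>1 D:9>6)
P1→{A,C,D} P2→{P,Q}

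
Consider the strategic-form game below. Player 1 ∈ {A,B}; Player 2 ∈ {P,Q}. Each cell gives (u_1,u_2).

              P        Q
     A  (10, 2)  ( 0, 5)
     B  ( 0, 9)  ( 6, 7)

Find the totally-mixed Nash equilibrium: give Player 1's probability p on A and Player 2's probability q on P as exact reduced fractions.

(p,q) = (2/5, 3/8)

P1 indiff ⇒ q·10+(1-q)·0 = q·0+(1-q)·6 ⇒ q(10) = (1-q)(6) ⇒ q = 3/8
P2 indiff ⇒ p·2+(1-p)·9 = p·5+(1-p)·7 ⇒ p(-3) = (1-p)(-2) ⇒ p = 2/5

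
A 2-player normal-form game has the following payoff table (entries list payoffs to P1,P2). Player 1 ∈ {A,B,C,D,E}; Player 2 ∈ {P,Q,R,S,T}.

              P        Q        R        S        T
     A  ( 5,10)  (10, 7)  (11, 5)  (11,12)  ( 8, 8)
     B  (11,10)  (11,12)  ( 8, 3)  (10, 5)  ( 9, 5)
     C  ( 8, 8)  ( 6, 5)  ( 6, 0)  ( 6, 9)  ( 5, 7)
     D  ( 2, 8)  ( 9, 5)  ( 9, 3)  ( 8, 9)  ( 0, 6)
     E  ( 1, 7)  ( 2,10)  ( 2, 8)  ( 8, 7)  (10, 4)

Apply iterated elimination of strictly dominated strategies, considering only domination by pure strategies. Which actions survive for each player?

P1 drop C (B beats it: P:11>8 Q:11>6 R:8>6 S:10>6 T:9>5)
P1 drop D (A beats it: P:5>2 Q:10>9 R:11>9 S:11>8 T:8>0)
P2 drop R (Q beats it: A:7>5 B:12>3 E:10>8)
P2 drop T (P beats it: A:10>8 B:10>5 E:7>4)
P1 drop E (A beats it: P:5>1 Q:10>2 S:11>8)
P1→{A,B} P2→{P,Q,S}

Survivors P1:{A,B} P2:{P,Q,S}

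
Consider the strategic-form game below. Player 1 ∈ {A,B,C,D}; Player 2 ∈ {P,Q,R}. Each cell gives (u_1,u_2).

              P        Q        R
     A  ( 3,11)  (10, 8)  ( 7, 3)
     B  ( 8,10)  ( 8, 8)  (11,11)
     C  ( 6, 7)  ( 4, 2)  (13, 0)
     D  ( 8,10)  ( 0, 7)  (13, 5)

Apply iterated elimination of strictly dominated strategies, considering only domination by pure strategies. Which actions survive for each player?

Survivors P1:{B,C,D} P2:{P,R}

P2 drop Q (P beats it: A:11>8 B:10>8 C:7>2 D:10>7)
P1 drop A (B beats it: P:8>3 R:11>7)
P1→{B,C,D} P2→{P,R}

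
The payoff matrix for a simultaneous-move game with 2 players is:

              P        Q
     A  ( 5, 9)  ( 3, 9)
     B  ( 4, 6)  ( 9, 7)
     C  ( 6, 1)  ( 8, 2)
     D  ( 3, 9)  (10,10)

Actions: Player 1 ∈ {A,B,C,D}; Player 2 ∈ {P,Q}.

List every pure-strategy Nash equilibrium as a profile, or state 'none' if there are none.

(A,P): not NE [P1→C gives 6>5]
(A,Q): not NE [P1→D gives 10>3]
(B,P): not NE [P1→C gives 6>4; P2→Q gives 7>6]
(B,Q): not NE [P1→D gives 10>9]
(C,P): not NE [P2→Q gives 2>1]
(C,Q): not NE [P1→D gives 10>8]
(D,P): not NE [P1→C gives 6>3; P2→Q gives 10>9]
(D,Q): NE

Nash profiles: (D,Q)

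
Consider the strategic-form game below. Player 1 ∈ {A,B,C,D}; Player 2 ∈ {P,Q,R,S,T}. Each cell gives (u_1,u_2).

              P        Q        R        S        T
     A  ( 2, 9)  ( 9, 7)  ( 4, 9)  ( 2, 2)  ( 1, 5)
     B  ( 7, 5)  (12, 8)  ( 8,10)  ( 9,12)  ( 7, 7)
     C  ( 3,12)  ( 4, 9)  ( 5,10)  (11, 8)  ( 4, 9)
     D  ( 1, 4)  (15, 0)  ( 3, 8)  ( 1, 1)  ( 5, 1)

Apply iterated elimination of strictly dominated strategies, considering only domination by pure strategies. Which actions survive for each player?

Remaining: P1:{B,C} P2:{P,R,S}

P1 drop A (B beats it: P:7>2 Q:12>9 R:8>4 S:9>2 T:7>1)
P2 drop Q (R beats it: B:10>8 C:10>9 D:8>0)
P1 drop D (B beats it: P:7>1 R:8>3 S:9>1 T:7>5)
P2 drop T (R beats it: B:10>7 C:10>9)
P1→{B,C} P2→{P,R,S}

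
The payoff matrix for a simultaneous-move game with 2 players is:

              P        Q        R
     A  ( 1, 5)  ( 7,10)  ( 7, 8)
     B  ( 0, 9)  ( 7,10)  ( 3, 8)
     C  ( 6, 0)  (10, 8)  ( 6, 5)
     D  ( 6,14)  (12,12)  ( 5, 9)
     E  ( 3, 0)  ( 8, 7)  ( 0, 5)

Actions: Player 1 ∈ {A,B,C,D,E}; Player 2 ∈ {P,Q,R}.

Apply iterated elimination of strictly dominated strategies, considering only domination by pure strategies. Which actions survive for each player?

Survivors P1:{C,D} P2:{P,Q}

P1 drop B (C beats it: P:6>0 Q:10>7 R:6>3)
P1 drop E (C beats it: P:6>3 Q:10>8 R:6>0)
P2 drop R (Q beats it: A:10>8 C:8>5 D:12>9)
P1 drop A (C beats it: P:6>1 Q:10>7)
P1→{C,D} P2→{P,Q}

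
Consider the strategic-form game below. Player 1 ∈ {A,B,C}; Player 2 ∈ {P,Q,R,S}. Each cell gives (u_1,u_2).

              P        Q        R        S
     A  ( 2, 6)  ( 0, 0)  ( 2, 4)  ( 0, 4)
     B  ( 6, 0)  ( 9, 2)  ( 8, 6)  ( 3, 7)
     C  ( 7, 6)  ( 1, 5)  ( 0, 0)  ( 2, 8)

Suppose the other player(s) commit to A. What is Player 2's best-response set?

BR_2 = {P}

u_2(P vs A) = 6
u_2(Q vs A) = 0
u_2(R vs A) = 4
u_2(S vs A) = 4
max payoff 6 at {P}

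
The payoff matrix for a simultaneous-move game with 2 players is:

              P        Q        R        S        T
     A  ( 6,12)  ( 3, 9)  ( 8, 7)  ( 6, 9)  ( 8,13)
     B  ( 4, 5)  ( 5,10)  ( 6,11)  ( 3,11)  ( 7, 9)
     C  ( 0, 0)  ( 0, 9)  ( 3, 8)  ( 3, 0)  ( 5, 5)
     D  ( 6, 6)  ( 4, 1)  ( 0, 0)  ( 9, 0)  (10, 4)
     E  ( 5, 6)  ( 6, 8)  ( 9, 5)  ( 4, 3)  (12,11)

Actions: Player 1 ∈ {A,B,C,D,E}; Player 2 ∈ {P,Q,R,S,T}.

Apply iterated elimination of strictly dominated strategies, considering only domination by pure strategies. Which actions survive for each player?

Survivors P1:{A,D,E} P2:{P,T}

P1 drop B (E beats it: P:5>4 Q:6>5 R:9>6 S:4>3 T:12>7)
P1 drop C (A beats it: P:6>0 Q:3>0 R:8>3 S:6>3 T:8>5)
P2 drop Q (T beats it: A:13>9 D:4>1 E:11>8)
P2 drop R (P beats it: A:12>7 D:6>0 E:6>5)
P2 drop S (P beats it: A:12>9 D:6>0 E:6>3)
P1→{A,D,E} P2→{P,T}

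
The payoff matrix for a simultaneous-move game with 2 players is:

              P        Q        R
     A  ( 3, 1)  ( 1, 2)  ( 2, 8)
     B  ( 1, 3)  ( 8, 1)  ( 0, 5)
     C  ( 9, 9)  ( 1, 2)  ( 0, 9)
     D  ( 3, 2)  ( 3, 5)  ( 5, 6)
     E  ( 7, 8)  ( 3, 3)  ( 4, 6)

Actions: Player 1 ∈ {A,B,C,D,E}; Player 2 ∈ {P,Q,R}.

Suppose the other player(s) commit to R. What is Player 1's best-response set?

u_1(A vs R) = 2
u_1(B vs R) = 0
u_1(C vs R) = 0
u_1(D vs R) = 5
u_1(E vs R) = 4
max payoff 5 at {D}

P1 best: {D}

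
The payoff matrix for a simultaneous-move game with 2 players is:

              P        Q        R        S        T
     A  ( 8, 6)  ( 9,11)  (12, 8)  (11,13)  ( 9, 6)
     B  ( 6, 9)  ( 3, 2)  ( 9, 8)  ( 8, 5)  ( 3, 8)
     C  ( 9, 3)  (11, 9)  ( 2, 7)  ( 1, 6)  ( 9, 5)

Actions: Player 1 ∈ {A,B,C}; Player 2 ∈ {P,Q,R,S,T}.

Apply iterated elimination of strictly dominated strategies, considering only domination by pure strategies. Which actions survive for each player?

IESDS → P1:{A,C} P2:{Q,S}

P1 drop B (A beats it: P:8>6 Q:9>3 R:12>9 S:11>8 T:9>3)
P2 drop P (Q beats it: A:11>6 C:9>3)
P2 drop R (Q beats it: A:11>8 C:9>7)
P2 drop T (Q beats it: A:11>6 C:9>5)
P1→{A,C} P2→{Q,S}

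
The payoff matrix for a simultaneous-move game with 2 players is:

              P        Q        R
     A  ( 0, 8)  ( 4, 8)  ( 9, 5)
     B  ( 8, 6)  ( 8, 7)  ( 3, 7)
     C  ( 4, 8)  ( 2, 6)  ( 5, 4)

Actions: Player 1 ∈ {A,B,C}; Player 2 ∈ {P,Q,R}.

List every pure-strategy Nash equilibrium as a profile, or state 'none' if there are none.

PSNE = {(B,Q)}

(A,P): not NE [P1→B gives 8>0]
(A,Q): not NE [P1→B gives 8>4]
(A,R): not NE [P2→Q gives 8>5]
(B,P): not NE [P2→R gives 7>6]
(B,Q): NE
(B,R): not NE [P1→A gives 9>3]
(C,P): not NE [P1→B gives 8>4]
(C,Q): not NE [P1→B gives 8>2; P2→P gives 8>6]
(C,R): not NE [P1→A gives 9>5; P2→P gives 8>4]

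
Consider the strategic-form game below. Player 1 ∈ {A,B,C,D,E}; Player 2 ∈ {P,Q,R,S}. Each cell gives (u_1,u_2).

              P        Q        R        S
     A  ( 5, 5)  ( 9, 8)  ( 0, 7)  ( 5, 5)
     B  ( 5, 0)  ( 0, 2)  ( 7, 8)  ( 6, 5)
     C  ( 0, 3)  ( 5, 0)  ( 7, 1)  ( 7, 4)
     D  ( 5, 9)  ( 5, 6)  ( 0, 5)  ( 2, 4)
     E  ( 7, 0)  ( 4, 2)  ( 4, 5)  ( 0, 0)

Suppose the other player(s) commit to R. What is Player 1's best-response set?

u_1(A vs R) = 0
u_1(B vs R) = 7
u_1(C vs R) = 7
u_1(D vs R) = 0
u_1(E vs R) = 4
max payoff 7 at {B,C}

BR_1 = {B,C}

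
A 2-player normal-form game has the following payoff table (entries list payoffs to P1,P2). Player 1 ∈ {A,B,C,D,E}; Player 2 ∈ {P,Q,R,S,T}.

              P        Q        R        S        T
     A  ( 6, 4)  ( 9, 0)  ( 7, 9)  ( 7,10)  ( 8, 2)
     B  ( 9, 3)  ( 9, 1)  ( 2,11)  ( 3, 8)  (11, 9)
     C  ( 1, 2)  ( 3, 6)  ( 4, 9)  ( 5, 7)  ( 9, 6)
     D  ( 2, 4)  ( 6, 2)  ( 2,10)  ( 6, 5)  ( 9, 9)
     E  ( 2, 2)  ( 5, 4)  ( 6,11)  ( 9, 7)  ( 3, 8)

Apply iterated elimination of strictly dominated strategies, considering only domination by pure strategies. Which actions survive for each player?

P2 drop P (R beats it: A:9>4 B:11>3 C:9>2 D:10>4 E:11>2)
P2 drop Q (R beats it: A:9>0 B:11>1 C:9>6 D:10>2 E:11>4)
P2 drop T (R beats it: A:9>2 B:11>9 C:9>6 D:10>9 E:11>8)
P1 drop B (A beats it: R:7>2 S:7>3)
P1 drop C (A beats it: R:7>4 S:7>5)
P1 drop D (A beats it: R:7>2 S:7>6)
P1→{A,E} P2→{R,S}

Survivors P1:{A,E} P2:{R,S}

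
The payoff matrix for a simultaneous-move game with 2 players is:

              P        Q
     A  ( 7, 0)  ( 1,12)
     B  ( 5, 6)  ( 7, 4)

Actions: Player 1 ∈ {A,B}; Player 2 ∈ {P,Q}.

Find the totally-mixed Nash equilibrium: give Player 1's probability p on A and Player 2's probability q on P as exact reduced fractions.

(p,q) = (1/7, 3/4)

P1 indiff ⇒ q·7+(1-q)·1 = q·5+(1-q)·7 ⇒ q(2) = (1-q)(6) ⇒ q = 3/4
P2 indiff ⇒ p·0+(1-p)·6 = p·12+(1-p)·4 ⇒ p(-12) = (1-p)(-2) ⇒ p = 1/7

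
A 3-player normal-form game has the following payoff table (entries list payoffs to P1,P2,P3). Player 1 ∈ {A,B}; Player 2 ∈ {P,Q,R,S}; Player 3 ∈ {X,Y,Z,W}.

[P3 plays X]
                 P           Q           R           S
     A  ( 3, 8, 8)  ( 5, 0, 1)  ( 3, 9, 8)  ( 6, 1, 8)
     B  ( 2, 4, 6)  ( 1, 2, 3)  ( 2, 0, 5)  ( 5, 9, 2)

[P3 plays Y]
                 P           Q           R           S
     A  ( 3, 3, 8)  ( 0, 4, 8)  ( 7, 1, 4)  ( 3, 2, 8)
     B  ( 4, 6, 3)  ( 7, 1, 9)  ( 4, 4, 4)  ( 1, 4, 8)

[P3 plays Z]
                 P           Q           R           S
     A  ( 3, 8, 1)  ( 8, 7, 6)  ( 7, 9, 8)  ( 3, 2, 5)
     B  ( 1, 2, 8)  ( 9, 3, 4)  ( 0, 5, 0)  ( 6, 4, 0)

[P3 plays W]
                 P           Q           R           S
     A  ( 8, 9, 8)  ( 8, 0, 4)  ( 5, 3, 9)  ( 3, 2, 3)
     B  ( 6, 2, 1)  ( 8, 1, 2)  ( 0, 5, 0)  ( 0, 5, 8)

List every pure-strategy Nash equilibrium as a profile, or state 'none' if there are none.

Nash profiles: (A,P,W)

(A,P,X): not NE [P2→R gives 9>8]
(A,P,Y): not NE [P1→B gives 4>3; P2→Q gives 4>3]
(A,P,Z): not NE [P2→R gives 9>8; P3→W gives 8>1]
(A,P,W): NE
(A,Q,X): not NE [P2→R gives 9>0; P3→Y gives 8>1]
(A,Q,Y): not NE [P1→B gives 7>0]
(A,Q,Z): not NE [P1→B gives 9>8; P2→R gives 9>7; P3→Y gives 8>6]
(A,Q,W): not NE [P2→P gives 9>0; P3→Y gives 8>4]
(A,R,X): not NE [P3→W gives 9>8]
(A,R,Y): not NE [P2→Q gives 4>1; P3→W gives 9>4]
(A,R,Z): not NE [P3→W gives 9>8]
(A,R,W): not NE [P2→P gives 9>3]
(A,S,X): not NE [P2→R gives 9>1]
(A,S,Y): not NE [P2→Q gives 4>2]
(A,S,Z): not NE [P1→B gives 6>3; P2→R gives 9>2; P3→Y gives 8>5]
(A,S,W): not NE [P2→P gives 9>2; P3→Y gives 8>3]
(B,P,X): not NE [P1→A gives 3>2; P2→S gives 9>4; P3→Z gives 8>6]
(B,P,Y): not NE [P3→Z gives 8>3]
(B,P,Z): not NE [P1→A gives 3>1; P2→R gives 5>2]
(B,P,W): not NE [P1→A gives 8>6; P2→S gives 5>2; P3→Z gives 8>1]
(B,Q,X): not NE [P1→A gives 5>1; P2→S gives 9>2; P3→Y gives 9>3]
(B,Q,Y): not NE [P2→P gives 6>1]
(B,Q,Z): not NE [P2→R gives 5>3; P3→Y gives 9>4]
(B,Q,W): not NE [P2→S gives 5>1; P3→Y gives 9>2]
(B,R,X): not NE [P1→A gives 3>2; P2→S gives 9>0]
(B,R,Y): not NE [P1→A gives 7>4; P2→P gives 6>4; P3→X gives 5>4]
(B,R,Z): not NE [P1→A gives 7>0; P3→X gives 5>0]
(B,R,W): not NE [P1→A gives 5>0; P3→X gives 5>0]
(B,S,X): not NE [P1→A gives 6>5; P3→W gives 8>2]
(B,S,Y): not NE [P1→A gives 3>1; P2→P gives 6>4]
(B,S,Z): not NE [P2→R gives 5>4; P3→W gives 8>0]
(B,S,W): not NE [P1→A gives 3>0]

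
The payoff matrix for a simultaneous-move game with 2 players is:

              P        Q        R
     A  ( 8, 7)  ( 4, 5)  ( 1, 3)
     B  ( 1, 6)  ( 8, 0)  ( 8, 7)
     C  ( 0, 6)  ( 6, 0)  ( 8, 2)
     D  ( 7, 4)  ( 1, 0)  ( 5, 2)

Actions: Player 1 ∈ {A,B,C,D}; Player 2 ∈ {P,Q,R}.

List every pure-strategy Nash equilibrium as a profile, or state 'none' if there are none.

Nash profiles: (A,P), (B,R)

(A,P): NE
(A,Q): not NE [P1→B gives 8>4; P2→P gives 7>5]
(A,R): not NE [P1→C gives 8>1; P2→P gives 7>3]
(B,P): not NE [P1→A gives 8>1; P2→R gives 7>6]
(B,Q): not NE [P2→R gives 7>0]
(B,R): NE
(C,P): not NE [P1→A gives 8>0]
(C,Q): not NE [P1→B gives 8>6; P2→P gives 6>0]
(C,R): not NE [P2→P gives 6>2]
(D,P): not NE [P1→A gives 8>7]
(D,Q): not NE [P1→B gives 8>1; P2→P gives 4>0]
(D,R): not NE [P1→C gives 8>5; P2→P gives 4>2]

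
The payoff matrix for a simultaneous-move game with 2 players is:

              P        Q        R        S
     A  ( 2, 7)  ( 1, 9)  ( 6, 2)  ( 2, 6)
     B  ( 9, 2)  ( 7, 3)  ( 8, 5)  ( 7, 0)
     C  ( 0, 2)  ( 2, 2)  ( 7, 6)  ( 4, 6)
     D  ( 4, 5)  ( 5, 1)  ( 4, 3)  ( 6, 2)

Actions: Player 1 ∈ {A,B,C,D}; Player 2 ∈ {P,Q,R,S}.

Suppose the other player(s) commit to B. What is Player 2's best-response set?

u_2(P vs B) = 2
u_2(Q vs B) = 3
u_2(R vs B) = 5
u_2(S vs B) = 0
max payoff 5 at {R}

BR_2 = {R}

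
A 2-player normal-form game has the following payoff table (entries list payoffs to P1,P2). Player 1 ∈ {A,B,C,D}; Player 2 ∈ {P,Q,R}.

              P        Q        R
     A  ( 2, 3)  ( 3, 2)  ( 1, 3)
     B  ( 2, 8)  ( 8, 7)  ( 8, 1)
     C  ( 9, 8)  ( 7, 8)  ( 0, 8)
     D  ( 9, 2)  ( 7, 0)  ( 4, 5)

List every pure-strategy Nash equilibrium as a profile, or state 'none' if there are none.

NE set: (C,P)

(A,P): not NE [P1→D gives 9>2]
(A,Q): not NE [P1→B gives 8>3; P2→R gives 3>2]
(A,R): not NE [P1→B gives 8>1]
(B,P): not NE [P1→D gives 9>2]
(B,Q): not NE [P2→P gives 8>7]
(B,R): not NE [P2→P gives 8>1]
(C,P): NE
(C,Q): not NE [P1→B gives 8>7]
(C,R): not NE [P1→B gives 8>0]
(D,P): not NE [P2→R gives 5>2]
(D,Q): not NE [P1→B gives 8>7; P2→R gives 5>0]
(D,R): not NE [P1→B gives 8>4]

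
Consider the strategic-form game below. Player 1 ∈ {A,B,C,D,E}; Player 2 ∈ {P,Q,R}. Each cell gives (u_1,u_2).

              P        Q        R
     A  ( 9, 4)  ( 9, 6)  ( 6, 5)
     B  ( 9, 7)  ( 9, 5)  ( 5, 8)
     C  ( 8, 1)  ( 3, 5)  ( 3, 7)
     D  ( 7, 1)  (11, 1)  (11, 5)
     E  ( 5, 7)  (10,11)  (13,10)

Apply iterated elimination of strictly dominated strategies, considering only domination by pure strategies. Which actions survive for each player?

P1 drop C (A beats it: P:9>8 Q:9>3 R:6>3)
P2 drop P (R beats it: A:5>4 B:8>7 D:5>1 E:10>7)
P1 drop A (D beats it: Q:11>9 R:11>6)
P1 drop B (D beats it: Q:11>9 R:11>5)
P1→{D,E} P2→{Q,R}

Survivors P1:{D,E} P2:{Q,R}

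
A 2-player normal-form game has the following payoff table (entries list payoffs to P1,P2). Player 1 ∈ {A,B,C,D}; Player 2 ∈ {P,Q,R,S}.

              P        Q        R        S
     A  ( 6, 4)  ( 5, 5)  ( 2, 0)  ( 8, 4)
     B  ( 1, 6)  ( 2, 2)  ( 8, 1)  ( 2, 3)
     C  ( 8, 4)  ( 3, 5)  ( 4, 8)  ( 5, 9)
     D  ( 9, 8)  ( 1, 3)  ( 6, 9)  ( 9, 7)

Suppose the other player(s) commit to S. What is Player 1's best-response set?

u_1(A vs S) = 8
u_1(B vs S) = 2
u_1(C vs S) = 5
u_1(D vs S) = 9
max payoff 9 at {D}

argmax u_1 = {D}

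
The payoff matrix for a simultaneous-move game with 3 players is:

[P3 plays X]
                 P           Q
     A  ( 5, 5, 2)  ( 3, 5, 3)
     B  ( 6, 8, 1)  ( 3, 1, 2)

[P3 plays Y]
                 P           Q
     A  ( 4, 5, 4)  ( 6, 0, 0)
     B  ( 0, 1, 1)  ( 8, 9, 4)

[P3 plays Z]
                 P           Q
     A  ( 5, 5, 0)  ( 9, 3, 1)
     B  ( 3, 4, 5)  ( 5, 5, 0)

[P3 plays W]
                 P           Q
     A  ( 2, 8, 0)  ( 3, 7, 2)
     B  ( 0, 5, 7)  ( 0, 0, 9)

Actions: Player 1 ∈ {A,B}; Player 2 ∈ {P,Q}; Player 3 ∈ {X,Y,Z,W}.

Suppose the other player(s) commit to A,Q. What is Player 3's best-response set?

argmax u_3 = {X}

u_3(X vs A,Q) = 3
u_3(Y vs A,Q) = 0
u_3(Z vs A,Q) = 1
u_3(W vs A,Q) = 2
max payoff 3 at {X}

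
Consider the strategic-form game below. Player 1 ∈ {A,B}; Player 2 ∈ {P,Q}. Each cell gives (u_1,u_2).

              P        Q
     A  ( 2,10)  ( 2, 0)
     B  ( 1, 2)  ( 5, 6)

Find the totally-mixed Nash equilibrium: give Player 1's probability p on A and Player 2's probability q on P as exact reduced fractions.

p=2/7, q=3/4

P1 indiff ⇒ q·2+(1-q)·2 = q·1+(1-q)·5 ⇒ q(1) = (1-q)(3) ⇒ q = 3/4
P2 indiff ⇒ p·10+(1-p)·2 = p·0+(1-p)·6 ⇒ p(10) = (1-p)(4) ⇒ p = 2/7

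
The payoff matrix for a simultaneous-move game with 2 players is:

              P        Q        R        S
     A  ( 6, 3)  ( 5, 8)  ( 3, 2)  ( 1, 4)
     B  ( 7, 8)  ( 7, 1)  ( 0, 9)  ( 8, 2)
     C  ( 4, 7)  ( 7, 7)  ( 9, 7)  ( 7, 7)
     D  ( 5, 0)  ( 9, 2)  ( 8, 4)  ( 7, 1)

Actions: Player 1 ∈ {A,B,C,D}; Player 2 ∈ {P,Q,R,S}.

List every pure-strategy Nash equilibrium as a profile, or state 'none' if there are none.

Nash profiles: (C,R)

(A,P): not NE [P1→B gives 7>6; P2→Q gives 8>3]
(A,Q): not NE [P1→D gives 9>5]
(A,R): not NE [P1→C gives 9>3; P2→Q gives 8>2]
(A,S): not NE [P1→B gives 8>1; P2→Q gives 8>4]
(B,P): not NE [P2→R gives 9>8]
(B,Q): not NE [P1→D gives 9>7; P2→R gives 9>1]
(B,R): not NE [P1→C gives 9>0]
(B,S): not NE [P2→R gives 9>2]
(C,P): not NE [P1→B gives 7>4]
(C,Q): not NE [P1→D gives 9>7]
(C,R): NE
(C,S): not NE [P1→B gives 8>7]
(D,P): not NE [P1→B gives 7>5; P2→R gives 4>0]
(D,Q): not NE [P2→R gives 4>2]
(D,R): not NE [P1→C gives 9>8]
(D,S): not NE [P1→B gives 8>7; P2→R gives 4>1]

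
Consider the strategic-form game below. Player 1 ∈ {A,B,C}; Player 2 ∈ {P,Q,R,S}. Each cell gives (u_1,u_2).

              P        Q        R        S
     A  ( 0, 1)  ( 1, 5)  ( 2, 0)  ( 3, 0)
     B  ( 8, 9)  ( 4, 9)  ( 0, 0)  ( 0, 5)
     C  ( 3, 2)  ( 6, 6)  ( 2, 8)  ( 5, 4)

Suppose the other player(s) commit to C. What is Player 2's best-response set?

u_2(P vs C) = 2
u_2(Q vs C) = 6
u_2(R vs C) = 8
u_2(S vs C) = 4
max payoff 8 at {R}

BR_2 = {R}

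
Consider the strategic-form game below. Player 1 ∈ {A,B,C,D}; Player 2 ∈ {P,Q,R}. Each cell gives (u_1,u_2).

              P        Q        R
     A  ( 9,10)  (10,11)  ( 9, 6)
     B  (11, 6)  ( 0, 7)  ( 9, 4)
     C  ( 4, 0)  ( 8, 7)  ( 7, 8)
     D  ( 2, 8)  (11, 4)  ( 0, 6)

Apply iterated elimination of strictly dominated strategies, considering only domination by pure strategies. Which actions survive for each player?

P1 drop C (A beats it: P:9>4 Q:10>8 R:9>7)
P2 drop R (P beats it: A:10>6 B:6>4 D:8>6)
P1→{A,B,D} P2→{P,Q}

IESDS → P1:{A,B,D} P2:{P,Q}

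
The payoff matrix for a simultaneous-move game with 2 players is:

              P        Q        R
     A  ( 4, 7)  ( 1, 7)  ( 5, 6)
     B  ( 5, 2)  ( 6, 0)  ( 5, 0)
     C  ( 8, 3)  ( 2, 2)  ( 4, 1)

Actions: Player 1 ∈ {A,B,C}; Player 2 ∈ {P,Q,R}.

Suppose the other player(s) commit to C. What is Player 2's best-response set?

BR_2 = {P}

u_2(P vs C) = 3
u_2(Q vs C) = 2
u_2(R vs C) = 1
max payoff 3 at {P}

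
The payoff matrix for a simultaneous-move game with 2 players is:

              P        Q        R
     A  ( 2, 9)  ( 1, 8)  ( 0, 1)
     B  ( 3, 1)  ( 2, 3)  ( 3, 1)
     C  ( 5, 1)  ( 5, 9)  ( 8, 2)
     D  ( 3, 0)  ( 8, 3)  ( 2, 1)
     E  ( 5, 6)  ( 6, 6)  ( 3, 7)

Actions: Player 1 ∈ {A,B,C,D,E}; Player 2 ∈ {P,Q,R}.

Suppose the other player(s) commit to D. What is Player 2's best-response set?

BR_2 = {Q}

u_2(P vs D) = 0
u_2(Q vs D) = 3
u_2(R vs D) = 1
max payoff 3 at {Q}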